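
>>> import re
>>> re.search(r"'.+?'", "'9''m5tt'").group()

"'9'"

Unlike `match`, `search` isn't anchored — it looks for the pattern anywhere in the string.
The match spans [0:3] → "'9'".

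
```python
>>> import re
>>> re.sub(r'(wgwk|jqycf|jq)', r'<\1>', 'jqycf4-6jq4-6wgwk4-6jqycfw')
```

The regex engine tests alternatives in the order written; an earlier branch that matches wins even if a later one would match more.
Matches: at [0:5] → 'jqycf'; at [8:10] → 'jq'; at [13:17] → 'wgwk'; at [20:25] → 'jqycf'.
The replacement refers to a captured group, so each match is rewritten using its own captured text.

'<jqycf>4-6<jq>4-6<wgwk>4-6<jqycf>w'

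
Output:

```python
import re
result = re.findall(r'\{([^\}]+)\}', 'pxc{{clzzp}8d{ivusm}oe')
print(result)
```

['{clzzp', 'ivusm']

Walking the string: at [3:11] match '{{clzzp}', group 1 = '{clzzp'; at [13:20] match '{ivusm}', group 1 = 'ivusm'.
`findall` collects group 1 from each match (2 total).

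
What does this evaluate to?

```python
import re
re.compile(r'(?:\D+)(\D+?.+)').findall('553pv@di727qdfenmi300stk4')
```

['i727qdfenmi300stk4']

This matches one or more of a non-digit (non-capturing group); then one or more of a non-digit (lazy), then one or more of any character (captured).
Walking the string: at [3:25] match 'pv@di727qdfenmi300stk4', group 1 = 'i727qdfenmi300stk4'.
One capturing group, so `findall` returns just the captured substring from the one match — 1 in all.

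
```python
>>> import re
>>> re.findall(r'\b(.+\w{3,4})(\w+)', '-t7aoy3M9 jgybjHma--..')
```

[('t7aoy3M9 jgybjHm', 'a')]

Pattern: a word boundary (`\b`, zero-width); then one or more of any character, then 3 to 4 of a word character (captured); then one or more of a word character (captured).
Scanning left to right: at [1:18] match 't7aoy3M9 jgybjHma', groups = ('t7aoy3M9 jgybjHm', 'a').
2 groups means the one result is a tuple of 2 captured strings — 1 here.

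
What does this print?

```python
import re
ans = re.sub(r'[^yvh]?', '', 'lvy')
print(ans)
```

vy

The pattern matches optionally any character except [yvh].
Matches: at [0:1] → 'l'; at [1:1] → ''; at [2:2] → ''; at [3:3] → ''.
Each match is replaced by ''.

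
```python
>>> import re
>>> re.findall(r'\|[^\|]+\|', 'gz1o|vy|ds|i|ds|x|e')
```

Walking the string: at [4:8] → '|vy|'; at [10:13] → '|i|'; at [15:18] → '|x|'.
With no groups in the pattern, `findall` gives back each whole match — 3 here.

['|vy|', '|i|', '|x|']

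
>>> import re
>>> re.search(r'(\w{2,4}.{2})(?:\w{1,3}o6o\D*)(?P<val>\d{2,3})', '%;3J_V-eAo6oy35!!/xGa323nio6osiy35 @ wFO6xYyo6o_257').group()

The pattern matches 2 to 4 of a word character, then exactly 2 of any character (captured); then 1 to 3 of a word character, then the literal 'o6o', then zero or more of a non-digit (non-capturing group); then 2 to 3 of a digit (captured as 'val').
`re.search` tries every starting position until one works.
The match spans [2:15] → '3J_V-eAo6oy35'.
Captured: group 1 = '3J_V-e', group 2 = '35'.

'3J_V-eAo6oy35'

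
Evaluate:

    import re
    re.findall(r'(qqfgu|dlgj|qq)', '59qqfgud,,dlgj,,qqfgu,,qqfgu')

['qqfgu', 'dlgj', 'qqfgu', 'qqfgu']

`|` is ordered: at each position the engine commits to the first alternative that works.
One capturing group, so `findall` returns just the captured substring from each match — 4 in all.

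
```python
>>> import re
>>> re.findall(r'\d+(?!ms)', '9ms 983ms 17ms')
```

['98', '1']

The negative lookaround is zero-width — it rules out positions where the adjacent text would match, without consuming anything.
`findall` yields the raw match text (2 of them) because the pattern has no groups.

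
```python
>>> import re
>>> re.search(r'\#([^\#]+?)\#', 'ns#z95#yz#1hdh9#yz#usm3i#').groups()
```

('z95',)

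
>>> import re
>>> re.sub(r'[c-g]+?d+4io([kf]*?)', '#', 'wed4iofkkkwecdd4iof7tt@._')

'w#fkkkw#f7tt@._'

The pattern matches one or more of a character in [c-g] (lazy), then one or more of a literal 'd', then the literal '4io'; then zero or more of one of [kf] (lazy) (captured).
Matches: at [1:6] → 'ed4io'; at [11:18] → 'ecdd4io'.
Every occurrence is swapped for '#'.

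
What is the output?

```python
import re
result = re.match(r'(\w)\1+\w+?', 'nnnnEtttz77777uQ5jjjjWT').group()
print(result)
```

`\1` is not a pattern — it's the concrete string captured by group 1, re-applied verbatim.
`match` is anchored at position 0; if the pattern doesn't fit there, it returns None.
The match spans [0:5] → 'nnnnE'.
Captured: group 1 = 'n'.

nnnnE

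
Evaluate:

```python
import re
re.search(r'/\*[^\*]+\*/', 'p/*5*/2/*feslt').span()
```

Unlike `match`, `search` isn't anchored — it looks for the pattern anywhere in the string.
The match spans [1:6] → '/*5*/'.

(1, 6)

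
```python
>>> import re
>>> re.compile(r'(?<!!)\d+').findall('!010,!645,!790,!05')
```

A negative assertion filters positions out without eating any characters.
Since nothing is captured, `findall` lists the 4 matched substrings directly.

['10', '45', '90', '5']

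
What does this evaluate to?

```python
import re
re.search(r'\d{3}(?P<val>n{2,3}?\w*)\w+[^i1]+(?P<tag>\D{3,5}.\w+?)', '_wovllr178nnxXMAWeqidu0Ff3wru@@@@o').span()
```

The pattern matches exactly 3 of a digit; then 2 to 3 of the literal 'n' (lazy), then zero or more of a word character (captured as 'val'); then one or more of a word character; then one or more of any character except [i1]; then 3 to 5 of a non-digit, then any character, then one or more of a word character (lazy) (captured as 'tag').
`re.search` scans for the first position where the pattern succeeds.
The match spans [7:34] → '178nnxXMAWeqidu0Ff3wru@@@@o'.
Captured: group 1 = 'nnxXMAWeqidu0Ff3w', group 2 = '@@@@o'.

(7, 34)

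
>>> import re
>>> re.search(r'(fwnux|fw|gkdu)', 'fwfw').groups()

The match spans [0:2] → 'fw'.
Captured: group 1 = 'fw'.

('fw',)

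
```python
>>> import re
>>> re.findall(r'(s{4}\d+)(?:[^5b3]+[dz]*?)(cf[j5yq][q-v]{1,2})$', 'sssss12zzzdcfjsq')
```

Multiple groups make `findall` return tuples — one 2-tuple for the one match.

[('ssss12', 'cfjsq')]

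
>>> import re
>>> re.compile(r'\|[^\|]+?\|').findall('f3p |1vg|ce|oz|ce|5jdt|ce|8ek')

['|1vg|', '|oz|', '|5jdt|']

No capturing groups, so `findall` returns the 3 full match strings.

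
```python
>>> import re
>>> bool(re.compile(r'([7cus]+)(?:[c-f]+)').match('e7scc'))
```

Pattern: one or more of one of [7cus] (captured); then one or more of a character in [c-f] (non-capturing group).
`match` is anchored at position 0; if the pattern doesn't fit there, it returns None.
Here position 0 doesn't satisfy it, so the call returns None, and `bool(None)` is False.

False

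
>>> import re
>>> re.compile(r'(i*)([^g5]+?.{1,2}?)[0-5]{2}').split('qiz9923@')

['', '', 'qiz99', '@']

The pattern matches zero or more of a literal 'i' (captured); then one or more of any character except [g5] (lazy), then 1 to 2 of any character (lazy) (captured); then exactly 2 of a character in [0-5].
Matches to split on: at [0:7] → 'qiz9923'.
`re.split` interleaves the captured-group text with the surrounding fragments.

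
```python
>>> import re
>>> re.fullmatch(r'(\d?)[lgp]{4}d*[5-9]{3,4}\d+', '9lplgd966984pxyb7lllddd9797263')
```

Pattern: optionally a digit (captured); then exactly 4 of one of [lgp], then zero or more of the literal 'd'; then 3 to 4 of a character in [5-9], then one or more of a digit.
`re.fullmatch` requires the pattern to consume the entire string.
Here the string isn't matched end-to-end, so the call returns None.

None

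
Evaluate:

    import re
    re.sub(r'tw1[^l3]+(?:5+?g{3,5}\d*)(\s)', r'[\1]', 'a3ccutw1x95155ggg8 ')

`\1` in the replacement pulls in group 1's text for each match.

'a3ccu[ ]'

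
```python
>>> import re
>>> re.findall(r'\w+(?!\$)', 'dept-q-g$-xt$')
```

A negative assertion filters positions out without eating any characters.
With no groups in the pattern, `findall` gives back each whole match — 3 here.

['dept', 'q', 'x']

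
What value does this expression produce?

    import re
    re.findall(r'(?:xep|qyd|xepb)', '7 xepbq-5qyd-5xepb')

['xep', 'qyd', 'xep']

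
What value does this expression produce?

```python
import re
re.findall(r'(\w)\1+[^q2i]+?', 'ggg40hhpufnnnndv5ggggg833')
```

['g', 'h', 'n', 'g']

A backreference is literal: `\1` must see the identical characters the first group matched.
Walking the string: at [0:4] match 'ggg4', group 1 = 'g'; at [5:8] match 'hhp', group 1 = 'h'; at [10:15] match 'nnnnd', group 1 = 'n'; at [17:23] match 'ggggg8', group 1 = 'g'.
With a single group, `findall` returns only what that group captured — 4 items.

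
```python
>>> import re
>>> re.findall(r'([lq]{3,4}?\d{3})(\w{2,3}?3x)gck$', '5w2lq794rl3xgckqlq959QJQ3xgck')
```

2 groups means the one result is a tuple of 2 captured strings — 1 here.

[('qlq959', 'QJQ3x')]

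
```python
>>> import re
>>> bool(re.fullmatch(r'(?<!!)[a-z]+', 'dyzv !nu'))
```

False

The negative lookaround is zero-width — it rules out positions where the adjacent text would match, without consuming anything.
For `fullmatch`, every character of the input must be accounted for by the pattern.
Here there's no way to consume every character, so the call returns None, and `bool(None)` is False.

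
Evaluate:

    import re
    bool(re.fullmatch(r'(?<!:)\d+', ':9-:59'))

`(?!…)`/`(?<!…)` only lets a position through if the neighbouring text does NOT match; no characters are consumed.
`re.fullmatch` requires the pattern to consume the entire string.
Here there's no way to consume every character, so the call returns None, and `bool(None)` is False.

False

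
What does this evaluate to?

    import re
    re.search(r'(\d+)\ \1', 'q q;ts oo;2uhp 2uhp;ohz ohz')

None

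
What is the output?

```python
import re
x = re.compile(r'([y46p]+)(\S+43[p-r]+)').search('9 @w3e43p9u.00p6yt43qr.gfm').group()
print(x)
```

The pattern matches one or more of one of [y46p] (captured); then one or more of a non-whitespace character, then the literal '43', then one or more of a character in [p-r] (captured).
`re.search` tries every starting position until one works.
The match spans [6:22] → '43p9u.00p6yt43qr'.
Captured: group 1 = '4', group 2 = '3p9u.00p6yt43qr'.

43p9u.00p6yt43qr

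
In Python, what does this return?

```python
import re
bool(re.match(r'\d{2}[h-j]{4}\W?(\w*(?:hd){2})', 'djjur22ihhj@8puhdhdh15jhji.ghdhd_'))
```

`re.match` won't scan ahead — the pattern has to work from the very first character.
Here position 0 doesn't satisfy it, so the call returns None, and `bool(None)` is False.

False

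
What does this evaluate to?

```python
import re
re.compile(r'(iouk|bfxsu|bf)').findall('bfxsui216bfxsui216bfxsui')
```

['bfxsu', 'bfxsu', 'bfxsu']

Branches in `(...|...)` are attempted left-to-right; the first branch that allows the whole pattern to succeed is taken.
With a single group, `findall` returns only what that group captured — 3 items.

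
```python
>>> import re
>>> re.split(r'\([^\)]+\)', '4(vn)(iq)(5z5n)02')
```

Matches to split on: at [1:5] → '(vn)'; at [5:9] → '(iq)'; at [9:15] → '(5z5n)'.
Splitting on the pattern gives 4 pieces.

['4', '', '', '02']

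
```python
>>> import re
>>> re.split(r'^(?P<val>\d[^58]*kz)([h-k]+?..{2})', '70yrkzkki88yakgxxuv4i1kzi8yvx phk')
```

['', '70yrkz', 'kki8', '8yakgxxuv4i1kzi8yvx phk']

Because the quantifier is non-greedy, it stops expanding at the earliest point where the rest of the pattern can succeed.
The group in the pattern means `split` returns the separators' captures alongside the pieces.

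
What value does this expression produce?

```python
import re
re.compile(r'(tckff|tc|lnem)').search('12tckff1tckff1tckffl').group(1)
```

'tckff'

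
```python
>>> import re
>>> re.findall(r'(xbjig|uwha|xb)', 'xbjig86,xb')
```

['xbjig', 'xb']

Alternation isn't longest-match — the leftmost alternative that fits at this position is chosen.
With a single group, `findall` returns only what that group captured — 2 items.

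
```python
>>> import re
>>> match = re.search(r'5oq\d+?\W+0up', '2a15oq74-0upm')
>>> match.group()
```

Pattern: the literal '5oq', then one or more of a digit (lazy); then one or more of a non-word character, then the literal '0up'.
`re.search` scans for the first position where the pattern succeeds.
The match spans [3:12] → '5oq74-0up'.

'5oq74-0up'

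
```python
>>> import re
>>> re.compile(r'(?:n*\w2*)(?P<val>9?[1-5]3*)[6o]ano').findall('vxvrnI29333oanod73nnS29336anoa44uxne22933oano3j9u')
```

This matches zero or more of the literal 'n', then a word character, then zero or more of the literal '2' (non-capturing group); then optionally a literal '9', then a character in [1-5], then zero or more of the literal '3' (captured as 'val'); then one of [6o], then the literal 'ano'.
One capturing group, so `findall` returns just the captured substring from each match — 3 in all.

['9333', '933', '933']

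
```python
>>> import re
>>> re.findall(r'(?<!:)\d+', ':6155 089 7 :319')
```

['155', '089', '7', '19']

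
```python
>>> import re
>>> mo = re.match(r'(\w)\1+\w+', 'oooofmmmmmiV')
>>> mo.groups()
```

('o',)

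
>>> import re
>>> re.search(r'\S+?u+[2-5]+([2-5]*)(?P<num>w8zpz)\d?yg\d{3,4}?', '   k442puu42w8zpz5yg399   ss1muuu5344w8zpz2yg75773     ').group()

The pattern matches one or more of a non-whitespace character (lazy), then one or more of the literal 'u'; then one or more of a character in [2-5]; then zero or more of a character in [2-5] (captured); then the literal 'w8', then the literal 'zpz' (captured as 'num'); then optionally a digit, then the literal 'yg', then 3 to 4 of a digit (lazy).
Unlike `match`, `search` isn't anchored — it looks for the pattern anywhere in the string.
The match spans [3:23] → 'k442puu42w8zpz5yg399'.
Captured: group 1 = '', group 2 = 'w8zpz'.

'k442puu42w8zpz5yg399'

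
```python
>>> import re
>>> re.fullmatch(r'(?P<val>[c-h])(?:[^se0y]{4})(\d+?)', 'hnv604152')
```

None

Pattern: a character in [c-h] (captured as 'val'); then exactly 4 of any character except [se0y] (non-capturing group); then one or more of a digit (lazy) (captured).
`re.fullmatch` is like wrapping the pattern in `^…$` (in single-line mode).
Here the string isn't matched end-to-end, so the call returns None.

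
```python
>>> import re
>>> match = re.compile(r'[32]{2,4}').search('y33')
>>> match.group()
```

Pattern: 2 to 4 of one of [32].
`search` walks the string left to right and returns the first match it finds.
The match spans [1:3] → '33'.

'33'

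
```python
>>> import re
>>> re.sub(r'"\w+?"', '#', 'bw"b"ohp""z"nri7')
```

Matches: at [2:5] → '"b"'; at [9:12] → '"z"'.
Each match is replaced by '#'.

'bw#ohp"#nri7'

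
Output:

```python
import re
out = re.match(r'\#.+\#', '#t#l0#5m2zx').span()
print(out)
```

(0, 6)

`match` is anchored at position 0; if the pattern doesn't fit there, it returns None.
The match spans [0:6] → '#t#l0#'.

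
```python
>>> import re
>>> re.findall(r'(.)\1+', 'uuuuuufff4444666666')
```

`\1` has to match the exact text group 1 already captured.
Matches: at [0:6] match 'uuuuuu', group 1 = 'u'; at [6:9] match 'fff', group 1 = 'f'; at [9:13] match '4444', group 1 = '4'; at [13:19] match '666666', group 1 = '6'.
Because there's exactly one group, `findall` drops the full match and keeps group 1 from each hit.

['u', 'f', '4', '6']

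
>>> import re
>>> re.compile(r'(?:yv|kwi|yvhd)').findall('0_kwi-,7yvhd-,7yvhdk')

`|` is ordered: at each position the engine commits to the first alternative that works.
Scanning left to right: at [2:5] → 'kwi'; at [8:10] → 'yv'; at [15:17] → 'yv'.
`findall` yields the raw match text (3 of them) because the pattern has no groups.

['kwi', 'yv', 'yv']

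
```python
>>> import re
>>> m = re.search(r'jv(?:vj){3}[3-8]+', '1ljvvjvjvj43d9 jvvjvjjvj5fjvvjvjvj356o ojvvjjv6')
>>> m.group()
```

Pattern: the literal 'jv', then the literal 'vj' repeated 3 times; then one or more of a character in [3-8].
The match spans [2:12] → 'jvvjvjvj43'.

'jvvjvjvj43'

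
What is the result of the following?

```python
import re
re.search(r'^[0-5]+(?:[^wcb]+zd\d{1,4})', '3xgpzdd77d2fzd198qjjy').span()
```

(0, 17)

Pattern: anchored at the start of the string; then one or more of a character in [0-5]; then one or more of any character except [wcb], then the literal 'zd', then 1 to 4 of a digit (non-capturing group).
`search` walks the string left to right and returns the first match it finds.
The match spans [0:17] → '3xgpzdd77d2fzd198'.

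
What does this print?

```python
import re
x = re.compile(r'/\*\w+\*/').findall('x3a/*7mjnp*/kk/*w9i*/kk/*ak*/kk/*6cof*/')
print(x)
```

No capturing groups, so `findall` returns the 4 full match strings.

['/*7mjnp*/', '/*w9i*/', '/*ak*/', '/*6cof*/']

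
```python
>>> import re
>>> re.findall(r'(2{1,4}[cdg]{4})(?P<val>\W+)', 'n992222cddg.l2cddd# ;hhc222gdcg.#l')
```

This matches 1 to 4 of a literal '2', then exactly 4 of one of [cdg] (captured); then one or more of a non-word character (captured as 'val').
Scanning left to right: at [3:12] match '2222cddg.', groups = ('2222cddg', '.'); at [13:21] match '2cddd# ;', groups = ('2cddd', '# ;'); at [24:33] match '222gdcg.#', groups = ('222gdcg', '.#').
With 2 capturing groups, `findall` returns a 2-tuple per match.

[('2222cddg', '.'), ('2cddd', '# ;'), ('222gdcg', '.#')]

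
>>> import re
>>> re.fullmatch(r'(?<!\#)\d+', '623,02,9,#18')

None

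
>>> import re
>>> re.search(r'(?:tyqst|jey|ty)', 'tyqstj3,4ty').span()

Branches in `(...|...)` are attempted left-to-right; the first branch that allows the whole pattern to succeed is taken.
`search` walks the string left to right and returns the first match it finds.
The match spans [0:5] → 'tyqst'.

(0, 5)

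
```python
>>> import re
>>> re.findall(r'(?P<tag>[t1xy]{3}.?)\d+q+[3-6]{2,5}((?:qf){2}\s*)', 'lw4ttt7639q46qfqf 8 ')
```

The pattern matches exactly 3 of one of [t1xy], then optionally any character (captured as 'tag'); then one or more of a digit, then one or more of the literal 'q', then 2 to 5 of a character in [3-6]; then the literal 'qf' repeated 2 times, then zero or more of whitespace (captured).
Scanning left to right: at [3:18] match 'ttt7639q46qfqf ', groups = ('ttt7', 'qfqf ').
2 groups means the one result is a tuple of 2 captured strings — 1 here.

[('ttt7', 'qfqf ')]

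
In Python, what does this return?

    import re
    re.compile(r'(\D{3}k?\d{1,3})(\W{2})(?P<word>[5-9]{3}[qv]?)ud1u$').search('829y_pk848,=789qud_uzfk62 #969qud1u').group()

'uzfk62 #969qud1u'

This matches exactly 3 of a non-digit, then optionally the literal 'k', then 1 to 3 of a digit (captured); then exactly 2 of a non-word character (captured); then exactly 3 of a character in [5-9], then optionally one of [qv] (captured as 'word'); then the literal 'u', then the literal 'd1u'; then anchored at the end.
The match spans [19:35] → 'uzfk62 #969qud1u'.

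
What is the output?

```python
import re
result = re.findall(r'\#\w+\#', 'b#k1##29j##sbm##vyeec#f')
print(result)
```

`findall` yields the raw match text (4 of them) because the pattern has no groups.

['#k1#', '#29j#', '#sbm#', '#vyeec#']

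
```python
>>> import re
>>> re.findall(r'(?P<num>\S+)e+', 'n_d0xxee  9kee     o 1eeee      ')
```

Pattern: one or more of a non-whitespace character (captured as 'num'); then one or more of a literal 'e'.
Walking the string: at [0:8] match 'n_d0xxee', group 1 = 'n_d0xxe'; at [10:14] match '9kee', group 1 = '9ke'; at [21:26] match '1eeee', group 1 = '1eee'.
One capturing group, so `findall` returns just the captured substring from each match — 3 in all.

['n_d0xxe', '9ke', '1eee']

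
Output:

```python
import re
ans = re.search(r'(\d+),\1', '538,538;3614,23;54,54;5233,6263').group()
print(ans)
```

538,538

`\1` has to match the exact text group 1 already captured.
The match spans [0:7] → '538,538'.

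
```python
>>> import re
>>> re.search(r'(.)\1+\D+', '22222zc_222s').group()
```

'22222zc_'

`\1` is not a pattern — it's the concrete string captured by group 1, re-applied verbatim.
Unlike `match`, `search` isn't anchored — it looks for the pattern anywhere in the string.
The match spans [0:8] → '22222zc_'.
Captured: group 1 = '2'.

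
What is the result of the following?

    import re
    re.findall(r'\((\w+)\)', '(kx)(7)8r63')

['kx', '7']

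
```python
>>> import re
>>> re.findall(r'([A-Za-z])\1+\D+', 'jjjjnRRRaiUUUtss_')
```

['j']

The backreference `\1` re-matches whatever the first group consumed, character for character.
With a single group, `findall` returns only what that group captured — 1 item.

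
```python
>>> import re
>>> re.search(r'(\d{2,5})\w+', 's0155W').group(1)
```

'0155'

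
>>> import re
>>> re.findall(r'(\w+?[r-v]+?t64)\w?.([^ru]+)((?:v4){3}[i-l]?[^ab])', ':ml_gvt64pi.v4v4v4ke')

This matches one or more of a word character (lazy), then one or more of a character in [r-v] (lazy), then the literal 't64' (captured); then optionally a word character, then any character; then one or more of any character except [ru] (captured); then the literal 'v4' repeated 3 times, then optionally a character in [i-l], then any character except [ab] (captured).
Walking the string: at [1:20] match 'ml_gvt64pi.v4v4v4ke', groups = ('ml_gvt64', '.', 'v4v4v4ke').
`findall` packs the 3 group values into a tuple for every match.

[('ml_gvt64', '.', 'v4v4v4ke')]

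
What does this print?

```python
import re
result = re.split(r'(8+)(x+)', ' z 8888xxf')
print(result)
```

[' z ', '8888', 'xx', 'f']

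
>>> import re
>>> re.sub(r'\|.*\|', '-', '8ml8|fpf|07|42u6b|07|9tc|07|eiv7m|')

Each match is replaced by '-'.

'8ml8-'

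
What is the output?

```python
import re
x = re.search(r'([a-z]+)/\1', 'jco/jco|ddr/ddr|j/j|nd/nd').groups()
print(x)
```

('jco',)

The match spans [0:7] → 'jco/jco'.
Captured: group 1 = 'jco'.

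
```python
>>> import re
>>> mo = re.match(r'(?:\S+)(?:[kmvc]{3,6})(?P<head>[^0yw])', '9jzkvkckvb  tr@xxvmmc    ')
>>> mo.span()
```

This matches one or more of a non-whitespace character (non-capturing group); then 3 to 6 of one of [kmvc] (non-capturing group); then any character except [0yw] (captured as 'head').
`re.match` won't scan ahead — the pattern has to work from the very first character.
The match spans [0:10] → '9jzkvkckvb'.
Captured: group 1 = 'b'.

(0, 10)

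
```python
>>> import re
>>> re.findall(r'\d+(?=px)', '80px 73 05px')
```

Lookahead/lookbehind check context without consuming it, so the matched span excludes the asserted characters.
Walking the string: at [0:2] → '80'; at [8:10] → '05'.
Since nothing is captured, `findall` lists the 2 matched substrings directly.

['80', '05']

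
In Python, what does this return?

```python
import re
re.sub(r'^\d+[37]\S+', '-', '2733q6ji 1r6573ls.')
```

'- 1r6573ls.'

Pattern: anchored at the start of the string; then one or more of a digit; then one of [37], then one or more of a non-whitespace character.
Matches: at [0:8] → '2733q6ji'.
Each match is replaced by '-'.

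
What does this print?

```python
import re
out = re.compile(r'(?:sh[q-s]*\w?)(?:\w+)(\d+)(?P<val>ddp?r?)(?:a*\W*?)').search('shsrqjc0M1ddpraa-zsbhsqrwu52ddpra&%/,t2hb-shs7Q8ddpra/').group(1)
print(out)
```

This matches the literal 'sh', then zero or more of a character in [q-s], then optionally a word character (non-capturing group); then one or more of a word character (non-capturing group); then one or more of a digit (captured); then the literal 'dd', then optionally a literal 'p', then optionally a literal 'r' (captured as 'val'); then zero or more of a literal 'a', then zero or more of a non-word character (lazy) (non-capturing group).
`search` walks the string left to right and returns the first match it finds.
The match spans [0:16] → 'shsrqjc0M1ddpraa'.
Captured: group 1 = '1', group 2 = 'ddpr'.

1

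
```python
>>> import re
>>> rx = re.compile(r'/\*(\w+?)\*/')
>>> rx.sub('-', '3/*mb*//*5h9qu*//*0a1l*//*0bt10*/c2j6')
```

Matches: at [1:7] → '/*mb*/'; at [7:16] → '/*5h9qu*/'; at [16:24] → '/*0a1l*/'; at [24:33] → '/*0bt10*/'.
Every occurrence is swapped for '-'.

'3----c2j6'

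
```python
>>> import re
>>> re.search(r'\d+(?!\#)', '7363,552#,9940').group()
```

Because the assertion is negative and zero-width, positions next to the forbidden text are skipped.
The match spans [0:4] → '7363'.

'7363'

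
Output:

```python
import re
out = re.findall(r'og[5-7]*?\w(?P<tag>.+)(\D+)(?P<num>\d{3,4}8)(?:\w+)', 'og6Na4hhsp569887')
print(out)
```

The pattern matches the literal 'og', then zero or more of a character in [5-7] (lazy), then a word character; then one or more of any character (captured as 'tag'); then one or more of a non-digit (captured); then 3 to 4 of a digit, then the literal '8' (captured as 'num'); then one or more of a word character (non-capturing group).
A `+?`/`*?`/`{m,n}?` starts at its minimum and grows only as far as needed for what follows to match.
Scanning left to right: at [0:16] match 'og6Na4hhsp569887', groups = ('Na4hhs', 'p', '56988').
`findall` packs the 3 group values into a tuple for every match.

[('Na4hhs', 'p', '56988')]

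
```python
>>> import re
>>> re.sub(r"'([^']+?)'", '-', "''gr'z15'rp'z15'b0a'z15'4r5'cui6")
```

Matches: at [1:5] → "'gr'"; at [8:12] → "'rp'"; at [15:20] → "'b0a'"; at [23:28] → "'4r5'".
`sub` substitutes '-' at each match site.

"'-z15-z15-z15-cui6"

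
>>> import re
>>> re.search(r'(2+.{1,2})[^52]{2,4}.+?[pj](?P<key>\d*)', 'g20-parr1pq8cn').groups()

('20-', '')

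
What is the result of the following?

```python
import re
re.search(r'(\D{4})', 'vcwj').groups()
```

The match spans [0:4] → 'vcwj'.
Captured: group 1 = 'vcwj'.

('vcwj',)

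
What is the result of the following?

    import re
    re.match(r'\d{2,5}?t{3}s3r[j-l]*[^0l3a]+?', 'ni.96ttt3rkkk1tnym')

None

With `match`, the pattern is implicitly anchored at the beginning.
Here the string doesn't start with a match, so the call returns None.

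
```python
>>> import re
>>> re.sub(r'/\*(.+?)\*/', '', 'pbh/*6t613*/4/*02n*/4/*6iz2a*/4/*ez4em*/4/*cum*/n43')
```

The `?` after the quantifier makes it lazy — it takes as little as possible before letting the rest of the pattern try.
Matches: at [3:12] → '/*6t613*/'; at [13:20] → '/*02n*/'; at [21:30] → '/*6iz2a*/'; at [31:40] → '/*ez4em*/'; at [41:48] → '/*cum*/'.
`sub` substitutes '' at each match site.

'pbh4444n43'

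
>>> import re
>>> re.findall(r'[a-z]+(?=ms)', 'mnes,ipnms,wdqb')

['ipn']

The `(?=…)`/`(?<=…)` assertion just peeks at neighbouring text; it doesn't advance the match position.
`findall` yields the raw match text (1 of them) because the pattern has no groups.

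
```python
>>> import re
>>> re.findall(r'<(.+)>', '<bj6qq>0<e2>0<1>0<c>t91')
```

Scanning left to right: at [0:20] match '<bj6qq>0<e2>0<1>0<c>', group 1 = 'bj6qq>0<e2>0<1>0<c'.
`findall` collects group 1 from the one match (1 total).

['bj6qq>0<e2>0<1>0<c']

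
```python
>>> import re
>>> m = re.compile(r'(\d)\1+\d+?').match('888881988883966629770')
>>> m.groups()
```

The match spans [0:6] → '888881'.
Captured: group 1 = '8'.

('8',)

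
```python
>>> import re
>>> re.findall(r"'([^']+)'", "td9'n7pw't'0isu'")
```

['n7pw', '0isu']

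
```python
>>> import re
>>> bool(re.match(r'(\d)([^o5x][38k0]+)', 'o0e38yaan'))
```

False

This matches a digit (captured); then any character except [o5x], then one or more of one of [38k0] (captured).
`re.match` only tries the pattern at the start of the string.
Here the string doesn't start with a match, so the call returns None, and `bool(None)` is False.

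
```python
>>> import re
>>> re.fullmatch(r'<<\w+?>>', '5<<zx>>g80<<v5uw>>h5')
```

None

`fullmatch` succeeds only if the pattern covers the string from start to end.
Here the string isn't matched end-to-end, so the call returns None.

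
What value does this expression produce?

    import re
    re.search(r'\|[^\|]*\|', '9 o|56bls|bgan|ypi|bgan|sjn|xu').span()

(3, 10)

`re.search` tries every starting position until one works.
The match spans [3:10] → '|56bls|'.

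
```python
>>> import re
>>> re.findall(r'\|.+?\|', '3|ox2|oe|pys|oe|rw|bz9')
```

['|ox2|', '|pys|', '|rw|']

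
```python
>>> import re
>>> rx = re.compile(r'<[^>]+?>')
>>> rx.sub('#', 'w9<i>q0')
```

'w9#q0'

Matches: at [2:5] → '<i>'.
Each match is replaced by '#'.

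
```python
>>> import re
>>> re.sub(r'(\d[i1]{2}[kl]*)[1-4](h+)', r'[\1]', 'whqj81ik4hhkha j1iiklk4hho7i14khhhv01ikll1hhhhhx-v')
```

'whqj[81ik]kha j[1iiklk]o7i14khhhv[01ikll]x-v'

The pattern matches a digit, then exactly 2 of one of [i1], then zero or more of one of [kl] (captured); then a character in [1-4]; then one or more of a literal 'h' (captured).
Matches: at [4:11] → '81ik4hh'; at [16:25] → '1iiklk4hh'; at [35:47] → '01ikll1hhhhh'.
`\1` in the replacement pulls in group 1's text for each match.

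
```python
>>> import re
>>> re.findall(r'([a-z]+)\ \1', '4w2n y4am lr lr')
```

`\1` is not a pattern — it's the concrete string captured by group 1, re-applied verbatim.
With a single group, `findall` returns only what that group captured — 1 item.

['lr']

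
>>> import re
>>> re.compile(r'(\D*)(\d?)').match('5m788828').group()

'5'

`re.match` won't scan ahead — the pattern has to work from the very first character.
The match spans [0:1] → '5'.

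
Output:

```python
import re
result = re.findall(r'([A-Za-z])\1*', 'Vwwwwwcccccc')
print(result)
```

The backreference `\1` re-matches whatever the first group consumed, character for character.
Matches: at [0:1] match 'V', group 1 = 'V'; at [1:6] match 'wwwww', group 1 = 'w'; at [6:12] match 'cccccc', group 1 = 'c'.
With a single group, `findall` returns only what that group captured — 3 items.

['V', 'w', 'c']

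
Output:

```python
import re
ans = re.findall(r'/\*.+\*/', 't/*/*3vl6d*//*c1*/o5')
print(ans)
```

Matches: at [1:18] → '/*/*3vl6d*//*c1*/'.
No capturing groups, so `findall` returns the 1 full match string.

['/*/*3vl6d*//*c1*/']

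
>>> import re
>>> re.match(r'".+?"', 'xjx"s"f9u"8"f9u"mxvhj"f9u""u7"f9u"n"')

With `match`, the pattern is implicitly anchored at the beginning.
Here the string doesn't start with a match, so the call returns None.

None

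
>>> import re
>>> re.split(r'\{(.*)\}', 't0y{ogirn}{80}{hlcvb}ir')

['t0y', 'ogirn}{80}{hlcvb', 'ir']

The group in the pattern means `split` returns the separators' captures alongside the pieces.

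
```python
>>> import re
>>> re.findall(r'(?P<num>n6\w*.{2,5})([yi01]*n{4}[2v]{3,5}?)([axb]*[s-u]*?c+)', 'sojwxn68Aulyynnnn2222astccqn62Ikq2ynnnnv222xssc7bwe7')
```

This matches the literal 'n6', then zero or more of a word character, then 2 to 5 of any character (captured as 'num'); then zero or more of one of [yi01], then exactly 4 of the literal 'n', then 3 to 5 of one of [2v] (lazy) (captured); then zero or more of one of [axb], then zero or more of a character in [s-u] (lazy), then one or more of a literal 'c' (captured).
Scanning left to right: at [5:47] match 'n68Aulyynnnn2222astccqn62Ikq2ynnnnv222xssc', groups = ('n68Aulyynnnn2222astccqn62Ikq2y', 'nnnnv222', 'xssc').
`findall` packs the 3 group values into a tuple for every match.

[('n68Aulyynnnn2222astccqn62Ikq2y', 'nnnnv222', 'xssc')]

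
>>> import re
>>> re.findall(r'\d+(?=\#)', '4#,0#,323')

['4', '0']

Because the assertion is zero-width, the text it checks is not consumed and won't appear in the result.
Since nothing is captured, `findall` lists the 2 matched substrings directly.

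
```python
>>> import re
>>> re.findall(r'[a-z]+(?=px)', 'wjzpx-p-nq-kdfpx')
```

['wjz', 'kdf']

The positive lookaround only admits positions where the adjacent text matches; those characters stay outside the span.
No capturing groups, so `findall` returns the 2 full match strings.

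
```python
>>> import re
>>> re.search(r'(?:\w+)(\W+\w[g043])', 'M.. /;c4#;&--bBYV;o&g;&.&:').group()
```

Pattern: one or more of a word character (non-capturing group); then one or more of a non-word character, then a word character, then one of [g043] (captured).
`re.search` tries every starting position until one works.
The match spans [0:8] → 'M.. /;c4'.
Captured: group 1 = '.. /;c4'.

'M.. /;c4'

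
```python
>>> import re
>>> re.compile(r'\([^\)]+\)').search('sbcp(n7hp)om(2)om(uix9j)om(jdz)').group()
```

`re.search` scans for the first position where the pattern succeeds.
The match spans [4:10] → '(n7hp)'.

'(n7hp)'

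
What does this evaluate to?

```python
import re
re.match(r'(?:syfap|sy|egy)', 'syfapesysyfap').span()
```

With `match`, the pattern is implicitly anchored at the beginning.
The match spans [0:5] → 'syfap'.

(0, 5)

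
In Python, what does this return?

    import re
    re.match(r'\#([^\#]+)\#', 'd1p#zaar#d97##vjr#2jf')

None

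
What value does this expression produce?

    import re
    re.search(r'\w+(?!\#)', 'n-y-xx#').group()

The negative lookaround is zero-width — it rules out positions where the adjacent text would match, without consuming anything.
The match spans [0:1] → 'n'.

'n'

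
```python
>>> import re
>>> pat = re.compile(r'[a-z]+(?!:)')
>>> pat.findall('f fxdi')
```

['f', 'fxdi']

The negative lookahead/lookbehind blocks any match where the forbidden context is present.
Scanning left to right: at [0:1] → 'f'; at [2:6] → 'fxdi'.
Since nothing is captured, `findall` lists the 2 matched substrings directly.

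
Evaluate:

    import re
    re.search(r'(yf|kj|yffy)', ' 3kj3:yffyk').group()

The match spans [2:4] → 'kj'.

'kj'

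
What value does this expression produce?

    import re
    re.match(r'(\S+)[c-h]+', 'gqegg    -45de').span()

(0, 5)

This matches one or more of a non-whitespace character (captured); then one or more of a character in [c-h].
`re.match` only tries the pattern at the start of the string.
The match spans [0:5] → 'gqegg'.
Captured: group 1 = 'gqeg'.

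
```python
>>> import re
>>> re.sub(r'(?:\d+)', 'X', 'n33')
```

'nX'

The pattern matches one or more of a digit (non-capturing group).
Matches: at [1:3] → '33'.
Each match is replaced by 'X'.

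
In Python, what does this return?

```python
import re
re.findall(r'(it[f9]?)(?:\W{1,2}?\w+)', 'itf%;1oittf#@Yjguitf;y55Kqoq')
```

['itf', 'itf']

This matches the literal 'it', then optionally one of [f9] (captured); then 1 to 2 of a non-word character (lazy), then one or more of a word character (non-capturing group).
One capturing group, so `findall` returns just the captured substring from each match — 2 in all.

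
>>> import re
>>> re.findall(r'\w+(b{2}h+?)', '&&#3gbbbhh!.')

['bbh']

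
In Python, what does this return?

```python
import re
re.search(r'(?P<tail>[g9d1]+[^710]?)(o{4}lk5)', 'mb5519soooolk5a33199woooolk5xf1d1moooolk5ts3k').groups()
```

The pattern matches one or more of one of [g9d1], then optionally any character except [710] (captured as 'tail'); then exactly 4 of a literal 'o', then the literal 'lk5' (captured).
`re.search` tries every starting position until one works.
The match spans [4:14] → '19soooolk5'.
Captured: group 1 = '19s', group 2 = 'oooolk5'.

('19s', 'oooolk5')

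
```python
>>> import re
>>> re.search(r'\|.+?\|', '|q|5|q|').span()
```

(0, 3)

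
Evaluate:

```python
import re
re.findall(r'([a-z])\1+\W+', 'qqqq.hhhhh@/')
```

`\1` is not a pattern — it's the concrete string captured by group 1, re-applied verbatim.
Walking the string: at [0:5] match 'qqqq.', group 1 = 'q'; at [5:12] match 'hhhhh@/', group 1 = 'h'.
`findall` collects group 1 from each match (2 total).

['q', 'h']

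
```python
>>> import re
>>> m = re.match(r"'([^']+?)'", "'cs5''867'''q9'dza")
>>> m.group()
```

"'cs5'"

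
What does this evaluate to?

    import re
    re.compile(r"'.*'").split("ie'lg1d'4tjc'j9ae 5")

Splitting on the pattern gives 2 pieces.

['ie', 'j9ae 5']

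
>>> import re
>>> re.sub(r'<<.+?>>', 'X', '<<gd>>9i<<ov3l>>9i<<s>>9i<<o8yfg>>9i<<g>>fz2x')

Matches: at [0:6] → '<<gd>>'; at [8:16] → '<<ov3l>>'; at [18:23] → '<<s>>'; at [25:34] → '<<o8yfg>>'; at [36:41] → '<<g>>'.
Each match is replaced by 'X'.

'X9iX9iX9iX9iXfz2x'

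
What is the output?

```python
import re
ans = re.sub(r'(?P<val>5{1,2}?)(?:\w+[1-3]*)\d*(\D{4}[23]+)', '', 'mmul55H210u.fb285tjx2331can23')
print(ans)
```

mmul85tjx2331can23

The pattern matches 1 to 2 of a literal '5' (lazy) (captured as 'val'); then one or more of a word character, then zero or more of a character in [1-3] (non-capturing group); then zero or more of a digit; then exactly 4 of a non-digit, then one or more of one of [23] (captured).
Matches: at [4:15] → '55H210u.fb2'.
`sub` substitutes '' at each match site.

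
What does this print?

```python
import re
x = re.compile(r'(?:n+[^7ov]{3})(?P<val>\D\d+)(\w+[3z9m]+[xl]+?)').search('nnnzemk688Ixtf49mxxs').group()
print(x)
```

nnnzemk688Ixtf49mx

The pattern matches one or more of the literal 'n', then exactly 3 of any character except [7ov] (non-capturing group); then a non-digit, then one or more of a digit (captured as 'val'); then one or more of a word character, then one or more of one of [3z9m], then one or more of one of [xl] (lazy) (captured).
Unlike `match`, `search` isn't anchored — it looks for the pattern anywhere in the string.
The match spans [0:18] → 'nnnzemk688Ixtf49mx'.
Captured: group 1 = 'k688', group 2 = 'Ixtf49mx'.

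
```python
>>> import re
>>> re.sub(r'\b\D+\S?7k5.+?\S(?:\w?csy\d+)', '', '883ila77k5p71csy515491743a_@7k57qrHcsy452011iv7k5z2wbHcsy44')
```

Pattern: a word boundary (`\b`, zero-width); then one or more of a non-digit; then optionally a non-whitespace character, then the literal '7k5'; then one or more of any character (lazy); then a non-whitespace character; then optionally a word character, then the literal 'csy', then one or more of a digit (non-capturing group).
Lazy quantifiers expand one character at a time until the remainder of the pattern can match.
Matches: at [27:44] → '@7k57qrHcsy452011'.
Each match is replaced by ''.

'883ila77k5p71csy515491743a_iv7k5z2wbHcsy44'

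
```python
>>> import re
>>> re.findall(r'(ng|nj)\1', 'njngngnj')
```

`\1` is not a pattern — it's the concrete string captured by group 1, re-applied verbatim.
Matches: at [2:6] match 'ngng', group 1 = 'ng'.
With a single group, `findall` returns only what that group captured — 1 item.

['ng']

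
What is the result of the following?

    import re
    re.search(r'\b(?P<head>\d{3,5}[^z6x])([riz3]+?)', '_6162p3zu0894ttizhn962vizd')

None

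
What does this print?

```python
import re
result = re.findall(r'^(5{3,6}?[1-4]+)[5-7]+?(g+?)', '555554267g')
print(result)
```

[('5555542', 'g')]

The pattern matches anchored at the start of the string; then 3 to 6 of a literal '5' (lazy), then one or more of a character in [1-4] (captured); then one or more of a character in [5-7] (lazy); then one or more of a literal 'g' (lazy) (captured).
`findall` packs the 2 group values into a tuple for every match.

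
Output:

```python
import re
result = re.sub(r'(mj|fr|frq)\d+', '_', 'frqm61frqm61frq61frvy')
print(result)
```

frqm61frqm61_frvy

Each match is replaced by '_'.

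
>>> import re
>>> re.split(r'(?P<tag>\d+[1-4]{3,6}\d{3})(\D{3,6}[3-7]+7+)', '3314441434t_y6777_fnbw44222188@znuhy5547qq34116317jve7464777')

['', '3314441434', 't_y6777', '_fnbw', '44222188', '@znuhy5547', 'qq34116317jve7464777']

The pattern matches one or more of a digit, then 3 to 6 of a character in [1-4], then exactly 3 of a digit (captured as 'tag'); then 3 to 6 of a non-digit, then one or more of a character in [3-7], then one or more of the literal '7' (captured).
Matches to split on: at [0:17] → '3314441434t_y6777'; at [22:40] → '44222188@znuhy5547'.
`re.split` interleaves the captured-group text with the surrounding fragments.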